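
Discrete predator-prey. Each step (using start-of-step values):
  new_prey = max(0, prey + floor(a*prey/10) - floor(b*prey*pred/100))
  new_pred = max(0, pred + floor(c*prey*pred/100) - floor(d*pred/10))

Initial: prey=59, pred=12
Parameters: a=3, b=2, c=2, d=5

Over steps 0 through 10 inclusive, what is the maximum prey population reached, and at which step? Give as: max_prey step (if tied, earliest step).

Step 1: prey: 59+17-14=62; pred: 12+14-6=20
Step 2: prey: 62+18-24=56; pred: 20+24-10=34
Step 3: prey: 56+16-38=34; pred: 34+38-17=55
Step 4: prey: 34+10-37=7; pred: 55+37-27=65
Step 5: prey: 7+2-9=0; pred: 65+9-32=42
Step 6: prey: 0+0-0=0; pred: 42+0-21=21
Step 7: prey: 0+0-0=0; pred: 21+0-10=11
Step 8: prey: 0+0-0=0; pred: 11+0-5=6
Step 9: prey: 0+0-0=0; pred: 6+0-3=3
Step 10: prey: 0+0-0=0; pred: 3+0-1=2
Max prey = 62 at step 1

Answer: 62 1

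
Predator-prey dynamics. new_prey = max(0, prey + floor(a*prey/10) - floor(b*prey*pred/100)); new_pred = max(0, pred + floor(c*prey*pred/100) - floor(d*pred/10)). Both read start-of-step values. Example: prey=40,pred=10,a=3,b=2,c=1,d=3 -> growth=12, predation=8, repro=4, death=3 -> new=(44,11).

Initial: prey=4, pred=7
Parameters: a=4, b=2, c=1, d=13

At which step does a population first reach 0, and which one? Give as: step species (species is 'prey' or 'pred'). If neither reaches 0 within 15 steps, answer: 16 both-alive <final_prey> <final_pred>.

Answer: 1 pred

Derivation:
Step 1: prey: 4+1-0=5; pred: 7+0-9=0
First extinction: pred at step 1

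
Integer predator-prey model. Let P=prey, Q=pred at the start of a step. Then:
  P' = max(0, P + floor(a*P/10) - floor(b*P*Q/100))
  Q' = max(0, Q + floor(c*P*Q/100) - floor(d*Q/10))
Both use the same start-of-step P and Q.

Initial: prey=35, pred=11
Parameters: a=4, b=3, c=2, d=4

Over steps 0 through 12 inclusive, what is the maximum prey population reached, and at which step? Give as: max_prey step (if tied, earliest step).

Step 1: prey: 35+14-11=38; pred: 11+7-4=14
Step 2: prey: 38+15-15=38; pred: 14+10-5=19
Step 3: prey: 38+15-21=32; pred: 19+14-7=26
Step 4: prey: 32+12-24=20; pred: 26+16-10=32
Step 5: prey: 20+8-19=9; pred: 32+12-12=32
Step 6: prey: 9+3-8=4; pred: 32+5-12=25
Step 7: prey: 4+1-3=2; pred: 25+2-10=17
Step 8: prey: 2+0-1=1; pred: 17+0-6=11
Step 9: prey: 1+0-0=1; pred: 11+0-4=7
Step 10: prey: 1+0-0=1; pred: 7+0-2=5
Step 11: prey: 1+0-0=1; pred: 5+0-2=3
Step 12: prey: 1+0-0=1; pred: 3+0-1=2
Max prey = 38 at step 1

Answer: 38 1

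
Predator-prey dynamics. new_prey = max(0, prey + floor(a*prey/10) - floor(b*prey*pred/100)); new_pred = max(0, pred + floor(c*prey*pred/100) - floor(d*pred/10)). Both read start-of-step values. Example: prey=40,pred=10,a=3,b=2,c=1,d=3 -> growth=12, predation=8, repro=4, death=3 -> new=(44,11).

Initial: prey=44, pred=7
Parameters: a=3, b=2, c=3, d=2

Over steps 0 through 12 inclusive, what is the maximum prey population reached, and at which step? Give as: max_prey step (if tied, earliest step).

Answer: 51 1

Derivation:
Step 1: prey: 44+13-6=51; pred: 7+9-1=15
Step 2: prey: 51+15-15=51; pred: 15+22-3=34
Step 3: prey: 51+15-34=32; pred: 34+52-6=80
Step 4: prey: 32+9-51=0; pred: 80+76-16=140
Step 5: prey: 0+0-0=0; pred: 140+0-28=112
Step 6: prey: 0+0-0=0; pred: 112+0-22=90
Step 7: prey: 0+0-0=0; pred: 90+0-18=72
Step 8: prey: 0+0-0=0; pred: 72+0-14=58
Step 9: prey: 0+0-0=0; pred: 58+0-11=47
Step 10: prey: 0+0-0=0; pred: 47+0-9=38
Step 11: prey: 0+0-0=0; pred: 38+0-7=31
Step 12: prey: 0+0-0=0; pred: 31+0-6=25
Max prey = 51 at step 1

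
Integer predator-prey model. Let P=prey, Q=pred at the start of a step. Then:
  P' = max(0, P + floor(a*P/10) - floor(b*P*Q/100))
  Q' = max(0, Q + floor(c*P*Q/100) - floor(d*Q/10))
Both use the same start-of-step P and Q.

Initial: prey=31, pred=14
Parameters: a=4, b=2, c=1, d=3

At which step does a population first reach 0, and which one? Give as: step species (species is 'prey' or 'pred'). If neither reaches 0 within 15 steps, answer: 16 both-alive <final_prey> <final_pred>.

Step 1: prey: 31+12-8=35; pred: 14+4-4=14
Step 2: prey: 35+14-9=40; pred: 14+4-4=14
Step 3: prey: 40+16-11=45; pred: 14+5-4=15
Step 4: prey: 45+18-13=50; pred: 15+6-4=17
Step 5: prey: 50+20-17=53; pred: 17+8-5=20
Step 6: prey: 53+21-21=53; pred: 20+10-6=24
Step 7: prey: 53+21-25=49; pred: 24+12-7=29
Step 8: prey: 49+19-28=40; pred: 29+14-8=35
Step 9: prey: 40+16-28=28; pred: 35+14-10=39
Step 10: prey: 28+11-21=18; pred: 39+10-11=38
Step 11: prey: 18+7-13=12; pred: 38+6-11=33
Step 12: prey: 12+4-7=9; pred: 33+3-9=27
Step 13: prey: 9+3-4=8; pred: 27+2-8=21
Step 14: prey: 8+3-3=8; pred: 21+1-6=16
Step 15: prey: 8+3-2=9; pred: 16+1-4=13
No extinction within 15 steps

Answer: 16 both-alive 9 13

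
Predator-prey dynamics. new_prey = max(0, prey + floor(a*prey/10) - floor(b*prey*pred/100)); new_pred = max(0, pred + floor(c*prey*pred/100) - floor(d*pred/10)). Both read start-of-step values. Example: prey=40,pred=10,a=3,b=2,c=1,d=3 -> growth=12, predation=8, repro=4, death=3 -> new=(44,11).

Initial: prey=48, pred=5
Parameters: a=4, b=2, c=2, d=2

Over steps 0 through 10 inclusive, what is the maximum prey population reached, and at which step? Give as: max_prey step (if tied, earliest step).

Answer: 83 3

Derivation:
Step 1: prey: 48+19-4=63; pred: 5+4-1=8
Step 2: prey: 63+25-10=78; pred: 8+10-1=17
Step 3: prey: 78+31-26=83; pred: 17+26-3=40
Step 4: prey: 83+33-66=50; pred: 40+66-8=98
Step 5: prey: 50+20-98=0; pred: 98+98-19=177
Step 6: prey: 0+0-0=0; pred: 177+0-35=142
Step 7: prey: 0+0-0=0; pred: 142+0-28=114
Step 8: prey: 0+0-0=0; pred: 114+0-22=92
Step 9: prey: 0+0-0=0; pred: 92+0-18=74
Step 10: prey: 0+0-0=0; pred: 74+0-14=60
Max prey = 83 at step 3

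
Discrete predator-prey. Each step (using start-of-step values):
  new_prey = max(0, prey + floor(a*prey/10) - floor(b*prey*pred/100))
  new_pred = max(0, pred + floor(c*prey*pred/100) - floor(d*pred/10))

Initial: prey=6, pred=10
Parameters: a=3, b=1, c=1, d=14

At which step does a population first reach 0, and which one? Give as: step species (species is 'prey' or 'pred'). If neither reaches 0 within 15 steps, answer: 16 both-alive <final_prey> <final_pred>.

Answer: 1 pred

Derivation:
Step 1: prey: 6+1-0=7; pred: 10+0-14=0
First extinction: pred at step 1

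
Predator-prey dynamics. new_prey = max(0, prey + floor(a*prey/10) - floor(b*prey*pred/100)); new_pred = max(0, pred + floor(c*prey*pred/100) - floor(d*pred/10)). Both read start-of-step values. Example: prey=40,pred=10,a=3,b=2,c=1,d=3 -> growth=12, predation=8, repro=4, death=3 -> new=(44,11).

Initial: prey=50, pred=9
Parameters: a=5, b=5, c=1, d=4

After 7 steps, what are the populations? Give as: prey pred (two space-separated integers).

Answer: 22 12

Derivation:
Step 1: prey: 50+25-22=53; pred: 9+4-3=10
Step 2: prey: 53+26-26=53; pred: 10+5-4=11
Step 3: prey: 53+26-29=50; pred: 11+5-4=12
Step 4: prey: 50+25-30=45; pred: 12+6-4=14
Step 5: prey: 45+22-31=36; pred: 14+6-5=15
Step 6: prey: 36+18-27=27; pred: 15+5-6=14
Step 7: prey: 27+13-18=22; pred: 14+3-5=12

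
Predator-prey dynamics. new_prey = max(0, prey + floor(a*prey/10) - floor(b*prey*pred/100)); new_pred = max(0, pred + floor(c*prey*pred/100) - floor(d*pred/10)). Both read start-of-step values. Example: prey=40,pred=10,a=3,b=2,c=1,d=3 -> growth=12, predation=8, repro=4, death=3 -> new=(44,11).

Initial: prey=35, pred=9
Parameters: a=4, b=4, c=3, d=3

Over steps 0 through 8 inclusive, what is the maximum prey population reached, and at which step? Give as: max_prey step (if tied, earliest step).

Step 1: prey: 35+14-12=37; pred: 9+9-2=16
Step 2: prey: 37+14-23=28; pred: 16+17-4=29
Step 3: prey: 28+11-32=7; pred: 29+24-8=45
Step 4: prey: 7+2-12=0; pred: 45+9-13=41
Step 5: prey: 0+0-0=0; pred: 41+0-12=29
Step 6: prey: 0+0-0=0; pred: 29+0-8=21
Step 7: prey: 0+0-0=0; pred: 21+0-6=15
Step 8: prey: 0+0-0=0; pred: 15+0-4=11
Max prey = 37 at step 1

Answer: 37 1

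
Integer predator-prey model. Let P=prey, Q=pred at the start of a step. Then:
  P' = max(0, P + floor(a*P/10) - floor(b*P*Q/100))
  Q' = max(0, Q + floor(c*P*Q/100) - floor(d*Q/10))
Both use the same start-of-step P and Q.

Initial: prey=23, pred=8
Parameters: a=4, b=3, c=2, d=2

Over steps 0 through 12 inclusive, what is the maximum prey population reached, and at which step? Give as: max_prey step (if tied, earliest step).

Answer: 29 2

Derivation:
Step 1: prey: 23+9-5=27; pred: 8+3-1=10
Step 2: prey: 27+10-8=29; pred: 10+5-2=13
Step 3: prey: 29+11-11=29; pred: 13+7-2=18
Step 4: prey: 29+11-15=25; pred: 18+10-3=25
Step 5: prey: 25+10-18=17; pred: 25+12-5=32
Step 6: prey: 17+6-16=7; pred: 32+10-6=36
Step 7: prey: 7+2-7=2; pred: 36+5-7=34
Step 8: prey: 2+0-2=0; pred: 34+1-6=29
Step 9: prey: 0+0-0=0; pred: 29+0-5=24
Step 10: prey: 0+0-0=0; pred: 24+0-4=20
Step 11: prey: 0+0-0=0; pred: 20+0-4=16
Step 12: prey: 0+0-0=0; pred: 16+0-3=13
Max prey = 29 at step 2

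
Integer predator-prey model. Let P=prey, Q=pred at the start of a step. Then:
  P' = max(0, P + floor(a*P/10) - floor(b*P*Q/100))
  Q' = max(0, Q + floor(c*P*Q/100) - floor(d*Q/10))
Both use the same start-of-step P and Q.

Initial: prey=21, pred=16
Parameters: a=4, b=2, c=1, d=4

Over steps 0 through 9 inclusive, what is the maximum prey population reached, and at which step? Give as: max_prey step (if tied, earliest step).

Answer: 109 9

Derivation:
Step 1: prey: 21+8-6=23; pred: 16+3-6=13
Step 2: prey: 23+9-5=27; pred: 13+2-5=10
Step 3: prey: 27+10-5=32; pred: 10+2-4=8
Step 4: prey: 32+12-5=39; pred: 8+2-3=7
Step 5: prey: 39+15-5=49; pred: 7+2-2=7
Step 6: prey: 49+19-6=62; pred: 7+3-2=8
Step 7: prey: 62+24-9=77; pred: 8+4-3=9
Step 8: prey: 77+30-13=94; pred: 9+6-3=12
Step 9: prey: 94+37-22=109; pred: 12+11-4=19
Max prey = 109 at step 9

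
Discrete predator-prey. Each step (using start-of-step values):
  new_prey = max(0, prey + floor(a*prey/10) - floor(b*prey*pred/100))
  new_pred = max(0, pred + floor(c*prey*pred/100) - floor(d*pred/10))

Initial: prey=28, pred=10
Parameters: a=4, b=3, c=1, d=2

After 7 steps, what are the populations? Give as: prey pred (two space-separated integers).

Answer: 27 22

Derivation:
Step 1: prey: 28+11-8=31; pred: 10+2-2=10
Step 2: prey: 31+12-9=34; pred: 10+3-2=11
Step 3: prey: 34+13-11=36; pred: 11+3-2=12
Step 4: prey: 36+14-12=38; pred: 12+4-2=14
Step 5: prey: 38+15-15=38; pred: 14+5-2=17
Step 6: prey: 38+15-19=34; pred: 17+6-3=20
Step 7: prey: 34+13-20=27; pred: 20+6-4=22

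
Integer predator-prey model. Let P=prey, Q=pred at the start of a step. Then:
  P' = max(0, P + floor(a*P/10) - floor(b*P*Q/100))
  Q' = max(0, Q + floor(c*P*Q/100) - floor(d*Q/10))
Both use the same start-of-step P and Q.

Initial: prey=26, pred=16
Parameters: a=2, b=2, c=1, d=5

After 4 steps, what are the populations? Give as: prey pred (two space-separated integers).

Step 1: prey: 26+5-8=23; pred: 16+4-8=12
Step 2: prey: 23+4-5=22; pred: 12+2-6=8
Step 3: prey: 22+4-3=23; pred: 8+1-4=5
Step 4: prey: 23+4-2=25; pred: 5+1-2=4

Answer: 25 4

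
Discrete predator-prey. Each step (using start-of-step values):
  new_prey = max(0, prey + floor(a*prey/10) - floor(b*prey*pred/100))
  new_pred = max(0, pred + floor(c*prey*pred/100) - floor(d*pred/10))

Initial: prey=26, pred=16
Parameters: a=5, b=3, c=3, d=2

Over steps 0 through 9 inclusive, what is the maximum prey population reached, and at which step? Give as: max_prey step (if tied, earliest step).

Step 1: prey: 26+13-12=27; pred: 16+12-3=25
Step 2: prey: 27+13-20=20; pred: 25+20-5=40
Step 3: prey: 20+10-24=6; pred: 40+24-8=56
Step 4: prey: 6+3-10=0; pred: 56+10-11=55
Step 5: prey: 0+0-0=0; pred: 55+0-11=44
Step 6: prey: 0+0-0=0; pred: 44+0-8=36
Step 7: prey: 0+0-0=0; pred: 36+0-7=29
Step 8: prey: 0+0-0=0; pred: 29+0-5=24
Step 9: prey: 0+0-0=0; pred: 24+0-4=20
Max prey = 27 at step 1

Answer: 27 1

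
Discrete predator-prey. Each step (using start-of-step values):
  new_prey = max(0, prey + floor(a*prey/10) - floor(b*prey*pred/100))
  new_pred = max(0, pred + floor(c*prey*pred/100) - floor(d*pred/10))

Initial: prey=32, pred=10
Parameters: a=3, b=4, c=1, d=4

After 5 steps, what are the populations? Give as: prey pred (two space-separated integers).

Answer: 30 5

Derivation:
Step 1: prey: 32+9-12=29; pred: 10+3-4=9
Step 2: prey: 29+8-10=27; pred: 9+2-3=8
Step 3: prey: 27+8-8=27; pred: 8+2-3=7
Step 4: prey: 27+8-7=28; pred: 7+1-2=6
Step 5: prey: 28+8-6=30; pred: 6+1-2=5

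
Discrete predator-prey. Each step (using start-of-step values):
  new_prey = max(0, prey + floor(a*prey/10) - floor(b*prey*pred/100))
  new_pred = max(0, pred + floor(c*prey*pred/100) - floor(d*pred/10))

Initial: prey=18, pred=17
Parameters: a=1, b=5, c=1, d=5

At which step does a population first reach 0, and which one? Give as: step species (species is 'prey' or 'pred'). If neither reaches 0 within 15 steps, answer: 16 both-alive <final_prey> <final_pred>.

Answer: 16 both-alive 2 1

Derivation:
Step 1: prey: 18+1-15=4; pred: 17+3-8=12
Step 2: prey: 4+0-2=2; pred: 12+0-6=6
Step 3: prey: 2+0-0=2; pred: 6+0-3=3
Step 4: prey: 2+0-0=2; pred: 3+0-1=2
Step 5: prey: 2+0-0=2; pred: 2+0-1=1
Step 6: prey: 2+0-0=2; pred: 1+0-0=1
Steps 7-15: state stable at prey=2, pred=1 (no change)
No extinction within 15 steps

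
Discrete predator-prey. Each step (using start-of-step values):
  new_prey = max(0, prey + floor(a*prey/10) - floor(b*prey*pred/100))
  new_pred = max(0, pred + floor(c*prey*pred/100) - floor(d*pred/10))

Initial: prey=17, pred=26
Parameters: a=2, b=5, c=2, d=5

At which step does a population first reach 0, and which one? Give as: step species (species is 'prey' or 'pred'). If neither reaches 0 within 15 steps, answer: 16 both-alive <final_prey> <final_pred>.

Answer: 1 prey

Derivation:
Step 1: prey: 17+3-22=0; pred: 26+8-13=21
First extinction: prey at step 1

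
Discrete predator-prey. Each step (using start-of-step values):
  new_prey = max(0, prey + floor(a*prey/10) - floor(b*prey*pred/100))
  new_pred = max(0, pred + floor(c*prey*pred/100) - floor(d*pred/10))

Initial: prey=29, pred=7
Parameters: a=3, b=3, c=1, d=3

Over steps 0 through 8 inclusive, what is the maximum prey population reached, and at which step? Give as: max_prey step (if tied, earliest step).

Step 1: prey: 29+8-6=31; pred: 7+2-2=7
Step 2: prey: 31+9-6=34; pred: 7+2-2=7
Step 3: prey: 34+10-7=37; pred: 7+2-2=7
Step 4: prey: 37+11-7=41; pred: 7+2-2=7
Step 5: prey: 41+12-8=45; pred: 7+2-2=7
Step 6: prey: 45+13-9=49; pred: 7+3-2=8
Step 7: prey: 49+14-11=52; pred: 8+3-2=9
Step 8: prey: 52+15-14=53; pred: 9+4-2=11
Max prey = 53 at step 8

Answer: 53 8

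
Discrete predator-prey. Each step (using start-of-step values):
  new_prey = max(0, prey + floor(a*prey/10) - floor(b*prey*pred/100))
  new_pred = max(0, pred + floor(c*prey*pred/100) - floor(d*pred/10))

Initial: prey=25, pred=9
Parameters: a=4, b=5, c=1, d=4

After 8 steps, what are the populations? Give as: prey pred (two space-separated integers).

Step 1: prey: 25+10-11=24; pred: 9+2-3=8
Step 2: prey: 24+9-9=24; pred: 8+1-3=6
Step 3: prey: 24+9-7=26; pred: 6+1-2=5
Step 4: prey: 26+10-6=30; pred: 5+1-2=4
Step 5: prey: 30+12-6=36; pred: 4+1-1=4
Step 6: prey: 36+14-7=43; pred: 4+1-1=4
Step 7: prey: 43+17-8=52; pred: 4+1-1=4
Step 8: prey: 52+20-10=62; pred: 4+2-1=5

Answer: 62 5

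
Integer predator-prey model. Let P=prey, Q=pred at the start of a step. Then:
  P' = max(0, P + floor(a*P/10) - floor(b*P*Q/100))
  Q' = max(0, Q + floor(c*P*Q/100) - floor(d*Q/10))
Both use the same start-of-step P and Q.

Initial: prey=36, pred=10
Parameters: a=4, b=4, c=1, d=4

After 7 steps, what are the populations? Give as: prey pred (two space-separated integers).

Answer: 47 10

Derivation:
Step 1: prey: 36+14-14=36; pred: 10+3-4=9
Step 2: prey: 36+14-12=38; pred: 9+3-3=9
Step 3: prey: 38+15-13=40; pred: 9+3-3=9
Step 4: prey: 40+16-14=42; pred: 9+3-3=9
Step 5: prey: 42+16-15=43; pred: 9+3-3=9
Step 6: prey: 43+17-15=45; pred: 9+3-3=9
Step 7: prey: 45+18-16=47; pred: 9+4-3=10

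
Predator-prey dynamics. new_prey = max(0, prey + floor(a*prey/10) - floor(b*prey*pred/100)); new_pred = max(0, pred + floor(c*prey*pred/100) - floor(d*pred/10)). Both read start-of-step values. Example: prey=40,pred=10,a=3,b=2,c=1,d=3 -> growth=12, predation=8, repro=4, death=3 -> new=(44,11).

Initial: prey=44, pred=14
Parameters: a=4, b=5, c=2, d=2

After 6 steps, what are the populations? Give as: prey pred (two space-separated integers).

Step 1: prey: 44+17-30=31; pred: 14+12-2=24
Step 2: prey: 31+12-37=6; pred: 24+14-4=34
Step 3: prey: 6+2-10=0; pred: 34+4-6=32
Step 4: prey: 0+0-0=0; pred: 32+0-6=26
Step 5: prey: 0+0-0=0; pred: 26+0-5=21
Step 6: prey: 0+0-0=0; pred: 21+0-4=17

Answer: 0 17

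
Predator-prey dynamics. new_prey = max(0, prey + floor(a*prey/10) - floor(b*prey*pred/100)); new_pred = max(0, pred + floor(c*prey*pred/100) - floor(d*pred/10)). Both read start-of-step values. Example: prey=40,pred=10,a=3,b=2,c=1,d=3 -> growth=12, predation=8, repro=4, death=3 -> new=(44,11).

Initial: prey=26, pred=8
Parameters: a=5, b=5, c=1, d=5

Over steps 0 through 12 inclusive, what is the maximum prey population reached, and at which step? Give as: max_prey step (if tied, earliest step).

Answer: 173 8

Derivation:
Step 1: prey: 26+13-10=29; pred: 8+2-4=6
Step 2: prey: 29+14-8=35; pred: 6+1-3=4
Step 3: prey: 35+17-7=45; pred: 4+1-2=3
Step 4: prey: 45+22-6=61; pred: 3+1-1=3
Step 5: prey: 61+30-9=82; pred: 3+1-1=3
Step 6: prey: 82+41-12=111; pred: 3+2-1=4
Step 7: prey: 111+55-22=144; pred: 4+4-2=6
Step 8: prey: 144+72-43=173; pred: 6+8-3=11
Step 9: prey: 173+86-95=164; pred: 11+19-5=25
Step 10: prey: 164+82-205=41; pred: 25+41-12=54
Step 11: prey: 41+20-110=0; pred: 54+22-27=49
Step 12: prey: 0+0-0=0; pred: 49+0-24=25
Max prey = 173 at step 8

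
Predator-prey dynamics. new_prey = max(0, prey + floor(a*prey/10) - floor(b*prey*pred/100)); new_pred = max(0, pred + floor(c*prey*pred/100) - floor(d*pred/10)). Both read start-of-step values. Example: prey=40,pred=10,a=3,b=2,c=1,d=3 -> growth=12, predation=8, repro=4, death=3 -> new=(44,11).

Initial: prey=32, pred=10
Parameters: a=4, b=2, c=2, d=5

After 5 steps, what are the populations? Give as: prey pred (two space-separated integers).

Answer: 42 45

Derivation:
Step 1: prey: 32+12-6=38; pred: 10+6-5=11
Step 2: prey: 38+15-8=45; pred: 11+8-5=14
Step 3: prey: 45+18-12=51; pred: 14+12-7=19
Step 4: prey: 51+20-19=52; pred: 19+19-9=29
Step 5: prey: 52+20-30=42; pred: 29+30-14=45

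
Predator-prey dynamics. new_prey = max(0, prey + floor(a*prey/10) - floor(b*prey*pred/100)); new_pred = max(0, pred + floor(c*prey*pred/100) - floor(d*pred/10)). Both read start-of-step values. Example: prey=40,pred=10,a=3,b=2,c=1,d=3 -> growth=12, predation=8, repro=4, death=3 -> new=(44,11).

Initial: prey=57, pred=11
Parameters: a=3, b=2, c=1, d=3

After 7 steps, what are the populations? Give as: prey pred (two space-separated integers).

Answer: 10 33

Derivation:
Step 1: prey: 57+17-12=62; pred: 11+6-3=14
Step 2: prey: 62+18-17=63; pred: 14+8-4=18
Step 3: prey: 63+18-22=59; pred: 18+11-5=24
Step 4: prey: 59+17-28=48; pred: 24+14-7=31
Step 5: prey: 48+14-29=33; pred: 31+14-9=36
Step 6: prey: 33+9-23=19; pred: 36+11-10=37
Step 7: prey: 19+5-14=10; pred: 37+7-11=33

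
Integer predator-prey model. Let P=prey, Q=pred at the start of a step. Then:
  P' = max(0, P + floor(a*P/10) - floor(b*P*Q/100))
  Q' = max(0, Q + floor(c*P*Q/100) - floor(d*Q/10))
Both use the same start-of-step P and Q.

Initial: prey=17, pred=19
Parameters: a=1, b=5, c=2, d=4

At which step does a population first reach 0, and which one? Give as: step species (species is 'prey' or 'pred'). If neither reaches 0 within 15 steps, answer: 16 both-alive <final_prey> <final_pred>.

Step 1: prey: 17+1-16=2; pred: 19+6-7=18
Step 2: prey: 2+0-1=1; pred: 18+0-7=11
Step 3: prey: 1+0-0=1; pred: 11+0-4=7
Step 4: prey: 1+0-0=1; pred: 7+0-2=5
Step 5: prey: 1+0-0=1; pred: 5+0-2=3
Step 6: prey: 1+0-0=1; pred: 3+0-1=2
Step 7: prey: 1+0-0=1; pred: 2+0-0=2
Steps 8-15: state stable at prey=1, pred=2 (no change)
No extinction within 15 steps

Answer: 16 both-alive 1 2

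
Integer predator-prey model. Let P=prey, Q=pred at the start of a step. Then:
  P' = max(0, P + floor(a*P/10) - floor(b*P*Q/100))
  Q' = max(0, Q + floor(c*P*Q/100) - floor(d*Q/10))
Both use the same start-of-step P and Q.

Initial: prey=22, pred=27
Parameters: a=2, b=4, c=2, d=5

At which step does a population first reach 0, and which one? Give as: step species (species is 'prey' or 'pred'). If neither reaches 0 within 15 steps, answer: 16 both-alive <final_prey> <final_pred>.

Step 1: prey: 22+4-23=3; pred: 27+11-13=25
Step 2: prey: 3+0-3=0; pred: 25+1-12=14
First extinction: prey at step 2

Answer: 2 prey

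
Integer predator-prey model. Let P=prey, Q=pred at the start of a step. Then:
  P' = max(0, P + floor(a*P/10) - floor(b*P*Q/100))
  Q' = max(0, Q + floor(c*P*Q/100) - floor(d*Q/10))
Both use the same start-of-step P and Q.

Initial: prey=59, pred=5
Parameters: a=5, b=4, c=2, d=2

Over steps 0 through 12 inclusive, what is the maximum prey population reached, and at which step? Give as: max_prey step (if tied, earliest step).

Step 1: prey: 59+29-11=77; pred: 5+5-1=9
Step 2: prey: 77+38-27=88; pred: 9+13-1=21
Step 3: prey: 88+44-73=59; pred: 21+36-4=53
Step 4: prey: 59+29-125=0; pred: 53+62-10=105
Step 5: prey: 0+0-0=0; pred: 105+0-21=84
Step 6: prey: 0+0-0=0; pred: 84+0-16=68
Step 7: prey: 0+0-0=0; pred: 68+0-13=55
Step 8: prey: 0+0-0=0; pred: 55+0-11=44
Step 9: prey: 0+0-0=0; pred: 44+0-8=36
Step 10: prey: 0+0-0=0; pred: 36+0-7=29
Step 11: prey: 0+0-0=0; pred: 29+0-5=24
Step 12: prey: 0+0-0=0; pred: 24+0-4=20
Max prey = 88 at step 2

Answer: 88 2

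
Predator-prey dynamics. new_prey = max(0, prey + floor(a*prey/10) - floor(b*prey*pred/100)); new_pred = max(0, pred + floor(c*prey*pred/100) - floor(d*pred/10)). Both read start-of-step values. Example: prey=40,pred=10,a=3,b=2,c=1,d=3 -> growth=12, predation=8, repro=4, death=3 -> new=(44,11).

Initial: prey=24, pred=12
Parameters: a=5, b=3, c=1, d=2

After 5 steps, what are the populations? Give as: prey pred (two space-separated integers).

Answer: 38 20

Derivation:
Step 1: prey: 24+12-8=28; pred: 12+2-2=12
Step 2: prey: 28+14-10=32; pred: 12+3-2=13
Step 3: prey: 32+16-12=36; pred: 13+4-2=15
Step 4: prey: 36+18-16=38; pred: 15+5-3=17
Step 5: prey: 38+19-19=38; pred: 17+6-3=20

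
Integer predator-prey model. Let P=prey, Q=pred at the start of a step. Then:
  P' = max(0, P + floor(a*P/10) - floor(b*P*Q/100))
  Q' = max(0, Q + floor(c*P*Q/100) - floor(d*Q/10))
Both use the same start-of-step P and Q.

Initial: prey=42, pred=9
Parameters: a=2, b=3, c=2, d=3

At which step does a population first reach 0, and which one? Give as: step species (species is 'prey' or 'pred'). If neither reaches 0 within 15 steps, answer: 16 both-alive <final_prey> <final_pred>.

Step 1: prey: 42+8-11=39; pred: 9+7-2=14
Step 2: prey: 39+7-16=30; pred: 14+10-4=20
Step 3: prey: 30+6-18=18; pred: 20+12-6=26
Step 4: prey: 18+3-14=7; pred: 26+9-7=28
Step 5: prey: 7+1-5=3; pred: 28+3-8=23
Step 6: prey: 3+0-2=1; pred: 23+1-6=18
Step 7: prey: 1+0-0=1; pred: 18+0-5=13
Step 8: prey: 1+0-0=1; pred: 13+0-3=10
Step 9: prey: 1+0-0=1; pred: 10+0-3=7
Step 10: prey: 1+0-0=1; pred: 7+0-2=5
Step 11: prey: 1+0-0=1; pred: 5+0-1=4
Step 12: prey: 1+0-0=1; pred: 4+0-1=3
Step 13: prey: 1+0-0=1; pred: 3+0-0=3
Steps 14-15: state stable at prey=1, pred=3 (no change)
No extinction within 15 steps

Answer: 16 both-alive 1 3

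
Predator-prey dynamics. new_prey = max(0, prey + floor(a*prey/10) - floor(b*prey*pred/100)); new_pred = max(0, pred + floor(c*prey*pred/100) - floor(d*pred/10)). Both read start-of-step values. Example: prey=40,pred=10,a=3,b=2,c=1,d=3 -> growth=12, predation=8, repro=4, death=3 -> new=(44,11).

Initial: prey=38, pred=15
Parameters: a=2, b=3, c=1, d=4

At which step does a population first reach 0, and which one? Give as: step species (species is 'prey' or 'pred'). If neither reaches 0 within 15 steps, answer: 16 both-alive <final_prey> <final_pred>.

Step 1: prey: 38+7-17=28; pred: 15+5-6=14
Step 2: prey: 28+5-11=22; pred: 14+3-5=12
Step 3: prey: 22+4-7=19; pred: 12+2-4=10
Step 4: prey: 19+3-5=17; pred: 10+1-4=7
Step 5: prey: 17+3-3=17; pred: 7+1-2=6
Step 6: prey: 17+3-3=17; pred: 6+1-2=5
Step 7: prey: 17+3-2=18; pred: 5+0-2=3
Step 8: prey: 18+3-1=20; pred: 3+0-1=2
Step 9: prey: 20+4-1=23; pred: 2+0-0=2
Step 10: prey: 23+4-1=26; pred: 2+0-0=2
Step 11: prey: 26+5-1=30; pred: 2+0-0=2
Step 12: prey: 30+6-1=35; pred: 2+0-0=2
Step 13: prey: 35+7-2=40; pred: 2+0-0=2
Step 14: prey: 40+8-2=46; pred: 2+0-0=2
Step 15: prey: 46+9-2=53; pred: 2+0-0=2
No extinction within 15 steps

Answer: 16 both-alive 53 2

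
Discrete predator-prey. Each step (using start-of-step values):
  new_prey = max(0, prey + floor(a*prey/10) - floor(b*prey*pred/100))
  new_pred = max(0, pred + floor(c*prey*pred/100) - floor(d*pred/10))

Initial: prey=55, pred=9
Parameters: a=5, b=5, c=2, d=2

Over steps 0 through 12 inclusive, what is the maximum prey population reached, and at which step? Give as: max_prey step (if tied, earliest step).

Step 1: prey: 55+27-24=58; pred: 9+9-1=17
Step 2: prey: 58+29-49=38; pred: 17+19-3=33
Step 3: prey: 38+19-62=0; pred: 33+25-6=52
Step 4: prey: 0+0-0=0; pred: 52+0-10=42
Step 5: prey: 0+0-0=0; pred: 42+0-8=34
Step 6: prey: 0+0-0=0; pred: 34+0-6=28
Step 7: prey: 0+0-0=0; pred: 28+0-5=23
Step 8: prey: 0+0-0=0; pred: 23+0-4=19
Step 9: prey: 0+0-0=0; pred: 19+0-3=16
Step 10: prey: 0+0-0=0; pred: 16+0-3=13
Step 11: prey: 0+0-0=0; pred: 13+0-2=11
Step 12: prey: 0+0-0=0; pred: 11+0-2=9
Max prey = 58 at step 1

Answer: 58 1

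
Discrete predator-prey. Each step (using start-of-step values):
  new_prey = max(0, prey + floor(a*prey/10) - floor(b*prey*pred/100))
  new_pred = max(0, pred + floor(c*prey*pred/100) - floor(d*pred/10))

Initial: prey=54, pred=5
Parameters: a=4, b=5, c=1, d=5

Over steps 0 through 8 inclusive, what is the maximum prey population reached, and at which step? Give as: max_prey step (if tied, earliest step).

Answer: 82 4

Derivation:
Step 1: prey: 54+21-13=62; pred: 5+2-2=5
Step 2: prey: 62+24-15=71; pred: 5+3-2=6
Step 3: prey: 71+28-21=78; pred: 6+4-3=7
Step 4: prey: 78+31-27=82; pred: 7+5-3=9
Step 5: prey: 82+32-36=78; pred: 9+7-4=12
Step 6: prey: 78+31-46=63; pred: 12+9-6=15
Step 7: prey: 63+25-47=41; pred: 15+9-7=17
Step 8: prey: 41+16-34=23; pred: 17+6-8=15
Max prey = 82 at step 4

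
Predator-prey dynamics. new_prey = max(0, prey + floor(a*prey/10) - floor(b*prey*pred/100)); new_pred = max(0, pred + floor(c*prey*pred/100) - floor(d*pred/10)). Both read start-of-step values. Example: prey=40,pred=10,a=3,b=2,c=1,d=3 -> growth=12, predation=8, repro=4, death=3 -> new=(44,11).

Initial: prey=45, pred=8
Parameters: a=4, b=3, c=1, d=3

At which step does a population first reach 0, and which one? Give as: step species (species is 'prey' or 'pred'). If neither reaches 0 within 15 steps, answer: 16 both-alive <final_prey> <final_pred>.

Step 1: prey: 45+18-10=53; pred: 8+3-2=9
Step 2: prey: 53+21-14=60; pred: 9+4-2=11
Step 3: prey: 60+24-19=65; pred: 11+6-3=14
Step 4: prey: 65+26-27=64; pred: 14+9-4=19
Step 5: prey: 64+25-36=53; pred: 19+12-5=26
Step 6: prey: 53+21-41=33; pred: 26+13-7=32
Step 7: prey: 33+13-31=15; pred: 32+10-9=33
Step 8: prey: 15+6-14=7; pred: 33+4-9=28
Step 9: prey: 7+2-5=4; pred: 28+1-8=21
Step 10: prey: 4+1-2=3; pred: 21+0-6=15
Step 11: prey: 3+1-1=3; pred: 15+0-4=11
Step 12: prey: 3+1-0=4; pred: 11+0-3=8
Step 13: prey: 4+1-0=5; pred: 8+0-2=6
Step 14: prey: 5+2-0=7; pred: 6+0-1=5
Step 15: prey: 7+2-1=8; pred: 5+0-1=4
No extinction within 15 steps

Answer: 16 both-alive 8 4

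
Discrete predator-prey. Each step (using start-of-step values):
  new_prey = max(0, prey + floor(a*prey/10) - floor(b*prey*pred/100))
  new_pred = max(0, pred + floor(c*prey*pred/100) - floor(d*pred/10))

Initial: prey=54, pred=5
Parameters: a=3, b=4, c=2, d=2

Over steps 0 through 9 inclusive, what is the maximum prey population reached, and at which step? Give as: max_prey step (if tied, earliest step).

Step 1: prey: 54+16-10=60; pred: 5+5-1=9
Step 2: prey: 60+18-21=57; pred: 9+10-1=18
Step 3: prey: 57+17-41=33; pred: 18+20-3=35
Step 4: prey: 33+9-46=0; pred: 35+23-7=51
Step 5: prey: 0+0-0=0; pred: 51+0-10=41
Step 6: prey: 0+0-0=0; pred: 41+0-8=33
Step 7: prey: 0+0-0=0; pred: 33+0-6=27
Step 8: prey: 0+0-0=0; pred: 27+0-5=22
Step 9: prey: 0+0-0=0; pred: 22+0-4=18
Max prey = 60 at step 1

Answer: 60 1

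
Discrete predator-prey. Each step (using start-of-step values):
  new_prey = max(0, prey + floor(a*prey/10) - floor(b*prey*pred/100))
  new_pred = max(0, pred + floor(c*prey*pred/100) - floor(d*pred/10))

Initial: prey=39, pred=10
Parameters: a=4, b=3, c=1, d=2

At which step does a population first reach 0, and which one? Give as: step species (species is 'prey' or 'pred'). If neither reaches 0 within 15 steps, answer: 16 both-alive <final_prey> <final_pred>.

Step 1: prey: 39+15-11=43; pred: 10+3-2=11
Step 2: prey: 43+17-14=46; pred: 11+4-2=13
Step 3: prey: 46+18-17=47; pred: 13+5-2=16
Step 4: prey: 47+18-22=43; pred: 16+7-3=20
Step 5: prey: 43+17-25=35; pred: 20+8-4=24
Step 6: prey: 35+14-25=24; pred: 24+8-4=28
Step 7: prey: 24+9-20=13; pred: 28+6-5=29
Step 8: prey: 13+5-11=7; pred: 29+3-5=27
Step 9: prey: 7+2-5=4; pred: 27+1-5=23
Step 10: prey: 4+1-2=3; pred: 23+0-4=19
Step 11: prey: 3+1-1=3; pred: 19+0-3=16
Step 12: prey: 3+1-1=3; pred: 16+0-3=13
Step 13: prey: 3+1-1=3; pred: 13+0-2=11
Step 14: prey: 3+1-0=4; pred: 11+0-2=9
Step 15: prey: 4+1-1=4; pred: 9+0-1=8
No extinction within 15 steps

Answer: 16 both-alive 4 8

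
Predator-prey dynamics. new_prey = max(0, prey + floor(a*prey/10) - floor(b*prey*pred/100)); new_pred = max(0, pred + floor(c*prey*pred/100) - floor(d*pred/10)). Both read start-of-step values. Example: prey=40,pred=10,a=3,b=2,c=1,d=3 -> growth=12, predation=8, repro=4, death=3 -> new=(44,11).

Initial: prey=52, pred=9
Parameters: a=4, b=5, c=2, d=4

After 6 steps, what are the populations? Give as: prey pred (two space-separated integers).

Answer: 0 8

Derivation:
Step 1: prey: 52+20-23=49; pred: 9+9-3=15
Step 2: prey: 49+19-36=32; pred: 15+14-6=23
Step 3: prey: 32+12-36=8; pred: 23+14-9=28
Step 4: prey: 8+3-11=0; pred: 28+4-11=21
Step 5: prey: 0+0-0=0; pred: 21+0-8=13
Step 6: prey: 0+0-0=0; pred: 13+0-5=8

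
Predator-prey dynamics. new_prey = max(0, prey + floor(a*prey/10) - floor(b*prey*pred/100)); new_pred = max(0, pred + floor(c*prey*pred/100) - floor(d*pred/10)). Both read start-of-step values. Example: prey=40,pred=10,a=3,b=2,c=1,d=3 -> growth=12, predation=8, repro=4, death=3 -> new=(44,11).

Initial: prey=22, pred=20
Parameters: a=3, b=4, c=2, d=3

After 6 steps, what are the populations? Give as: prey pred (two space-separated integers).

Answer: 1 7

Derivation:
Step 1: prey: 22+6-17=11; pred: 20+8-6=22
Step 2: prey: 11+3-9=5; pred: 22+4-6=20
Step 3: prey: 5+1-4=2; pred: 20+2-6=16
Step 4: prey: 2+0-1=1; pred: 16+0-4=12
Step 5: prey: 1+0-0=1; pred: 12+0-3=9
Step 6: prey: 1+0-0=1; pred: 9+0-2=7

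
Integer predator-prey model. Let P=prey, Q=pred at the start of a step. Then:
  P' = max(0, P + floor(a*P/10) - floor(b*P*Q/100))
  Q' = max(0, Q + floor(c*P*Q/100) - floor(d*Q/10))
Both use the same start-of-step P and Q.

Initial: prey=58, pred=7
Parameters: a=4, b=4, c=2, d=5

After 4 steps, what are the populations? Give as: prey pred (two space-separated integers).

Answer: 0 42

Derivation:
Step 1: prey: 58+23-16=65; pred: 7+8-3=12
Step 2: prey: 65+26-31=60; pred: 12+15-6=21
Step 3: prey: 60+24-50=34; pred: 21+25-10=36
Step 4: prey: 34+13-48=0; pred: 36+24-18=42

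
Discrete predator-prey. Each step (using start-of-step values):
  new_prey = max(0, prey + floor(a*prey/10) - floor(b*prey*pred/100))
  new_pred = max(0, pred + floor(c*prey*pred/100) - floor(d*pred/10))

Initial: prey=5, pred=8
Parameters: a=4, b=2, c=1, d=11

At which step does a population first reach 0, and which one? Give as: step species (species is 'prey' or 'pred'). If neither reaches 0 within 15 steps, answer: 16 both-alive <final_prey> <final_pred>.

Step 1: prey: 5+2-0=7; pred: 8+0-8=0
First extinction: pred at step 1

Answer: 1 pred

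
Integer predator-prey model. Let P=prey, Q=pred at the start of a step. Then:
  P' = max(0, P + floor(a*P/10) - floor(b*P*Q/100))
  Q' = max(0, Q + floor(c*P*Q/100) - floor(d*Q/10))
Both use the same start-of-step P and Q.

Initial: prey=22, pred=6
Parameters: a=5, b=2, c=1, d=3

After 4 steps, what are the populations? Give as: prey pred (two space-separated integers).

Step 1: prey: 22+11-2=31; pred: 6+1-1=6
Step 2: prey: 31+15-3=43; pred: 6+1-1=6
Step 3: prey: 43+21-5=59; pred: 6+2-1=7
Step 4: prey: 59+29-8=80; pred: 7+4-2=9

Answer: 80 9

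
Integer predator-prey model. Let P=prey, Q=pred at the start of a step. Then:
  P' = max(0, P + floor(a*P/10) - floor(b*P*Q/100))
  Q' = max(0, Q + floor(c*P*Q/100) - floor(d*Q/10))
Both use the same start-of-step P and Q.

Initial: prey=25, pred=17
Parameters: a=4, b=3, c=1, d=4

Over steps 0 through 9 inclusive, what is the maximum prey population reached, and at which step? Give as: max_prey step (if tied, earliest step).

Answer: 59 9

Derivation:
Step 1: prey: 25+10-12=23; pred: 17+4-6=15
Step 2: prey: 23+9-10=22; pred: 15+3-6=12
Step 3: prey: 22+8-7=23; pred: 12+2-4=10
Step 4: prey: 23+9-6=26; pred: 10+2-4=8
Step 5: prey: 26+10-6=30; pred: 8+2-3=7
Step 6: prey: 30+12-6=36; pred: 7+2-2=7
Step 7: prey: 36+14-7=43; pred: 7+2-2=7
Step 8: prey: 43+17-9=51; pred: 7+3-2=8
Step 9: prey: 51+20-12=59; pred: 8+4-3=9
Max prey = 59 at step 9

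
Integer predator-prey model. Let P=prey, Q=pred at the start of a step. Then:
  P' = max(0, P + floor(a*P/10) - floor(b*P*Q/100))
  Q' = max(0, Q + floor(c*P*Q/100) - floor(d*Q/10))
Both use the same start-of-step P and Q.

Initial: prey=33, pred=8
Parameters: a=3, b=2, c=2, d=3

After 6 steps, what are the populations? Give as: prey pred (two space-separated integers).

Answer: 6 53

Derivation:
Step 1: prey: 33+9-5=37; pred: 8+5-2=11
Step 2: prey: 37+11-8=40; pred: 11+8-3=16
Step 3: prey: 40+12-12=40; pred: 16+12-4=24
Step 4: prey: 40+12-19=33; pred: 24+19-7=36
Step 5: prey: 33+9-23=19; pred: 36+23-10=49
Step 6: prey: 19+5-18=6; pred: 49+18-14=53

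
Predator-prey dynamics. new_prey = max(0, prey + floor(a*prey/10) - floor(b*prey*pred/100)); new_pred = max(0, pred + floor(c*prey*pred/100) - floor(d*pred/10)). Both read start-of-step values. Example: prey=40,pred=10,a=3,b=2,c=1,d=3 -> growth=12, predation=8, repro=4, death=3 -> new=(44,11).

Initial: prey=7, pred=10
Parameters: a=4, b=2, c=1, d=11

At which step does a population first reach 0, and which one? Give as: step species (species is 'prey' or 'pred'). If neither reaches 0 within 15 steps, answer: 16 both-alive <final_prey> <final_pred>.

Answer: 1 pred

Derivation:
Step 1: prey: 7+2-1=8; pred: 10+0-11=0
First extinction: pred at step 1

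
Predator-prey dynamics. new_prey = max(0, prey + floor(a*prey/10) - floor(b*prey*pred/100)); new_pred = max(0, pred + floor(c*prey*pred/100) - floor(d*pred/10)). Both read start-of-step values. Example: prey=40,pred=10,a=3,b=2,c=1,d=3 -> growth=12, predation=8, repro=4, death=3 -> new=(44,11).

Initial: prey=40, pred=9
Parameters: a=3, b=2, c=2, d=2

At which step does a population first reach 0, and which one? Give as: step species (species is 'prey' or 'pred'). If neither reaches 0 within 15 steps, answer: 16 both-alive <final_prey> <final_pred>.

Answer: 5 prey

Derivation:
Step 1: prey: 40+12-7=45; pred: 9+7-1=15
Step 2: prey: 45+13-13=45; pred: 15+13-3=25
Step 3: prey: 45+13-22=36; pred: 25+22-5=42
Step 4: prey: 36+10-30=16; pred: 42+30-8=64
Step 5: prey: 16+4-20=0; pred: 64+20-12=72
First extinction: prey at step 5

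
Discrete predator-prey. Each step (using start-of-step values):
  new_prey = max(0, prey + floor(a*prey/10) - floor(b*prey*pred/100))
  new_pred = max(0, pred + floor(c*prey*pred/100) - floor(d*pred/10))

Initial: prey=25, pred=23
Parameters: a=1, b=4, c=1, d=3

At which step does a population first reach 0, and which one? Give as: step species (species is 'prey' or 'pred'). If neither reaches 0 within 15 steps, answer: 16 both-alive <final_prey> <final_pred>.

Answer: 16 both-alive 1 3

Derivation:
Step 1: prey: 25+2-23=4; pred: 23+5-6=22
Step 2: prey: 4+0-3=1; pred: 22+0-6=16
Step 3: prey: 1+0-0=1; pred: 16+0-4=12
Step 4: prey: 1+0-0=1; pred: 12+0-3=9
Step 5: prey: 1+0-0=1; pred: 9+0-2=7
Step 6: prey: 1+0-0=1; pred: 7+0-2=5
Step 7: prey: 1+0-0=1; pred: 5+0-1=4
Step 8: prey: 1+0-0=1; pred: 4+0-1=3
Step 9: prey: 1+0-0=1; pred: 3+0-0=3
Steps 10-15: state stable at prey=1, pred=3 (no change)
No extinction within 15 steps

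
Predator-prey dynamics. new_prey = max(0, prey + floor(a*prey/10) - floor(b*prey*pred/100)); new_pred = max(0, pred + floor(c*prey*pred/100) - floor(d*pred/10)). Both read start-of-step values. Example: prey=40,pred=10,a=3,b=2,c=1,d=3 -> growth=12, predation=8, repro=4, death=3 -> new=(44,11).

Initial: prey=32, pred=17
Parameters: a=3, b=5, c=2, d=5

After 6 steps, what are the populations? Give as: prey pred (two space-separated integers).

Step 1: prey: 32+9-27=14; pred: 17+10-8=19
Step 2: prey: 14+4-13=5; pred: 19+5-9=15
Step 3: prey: 5+1-3=3; pred: 15+1-7=9
Step 4: prey: 3+0-1=2; pred: 9+0-4=5
Step 5: prey: 2+0-0=2; pred: 5+0-2=3
Step 6: prey: 2+0-0=2; pred: 3+0-1=2

Answer: 2 2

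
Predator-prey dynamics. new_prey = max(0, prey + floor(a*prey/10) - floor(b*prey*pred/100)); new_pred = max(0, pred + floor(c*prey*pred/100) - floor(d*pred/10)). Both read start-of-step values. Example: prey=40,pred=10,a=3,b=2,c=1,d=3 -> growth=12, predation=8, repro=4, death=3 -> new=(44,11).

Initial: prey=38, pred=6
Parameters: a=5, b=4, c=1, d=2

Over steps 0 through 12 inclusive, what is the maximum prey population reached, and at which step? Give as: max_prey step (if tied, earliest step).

Answer: 67 3

Derivation:
Step 1: prey: 38+19-9=48; pred: 6+2-1=7
Step 2: prey: 48+24-13=59; pred: 7+3-1=9
Step 3: prey: 59+29-21=67; pred: 9+5-1=13
Step 4: prey: 67+33-34=66; pred: 13+8-2=19
Step 5: prey: 66+33-50=49; pred: 19+12-3=28
Step 6: prey: 49+24-54=19; pred: 28+13-5=36
Step 7: prey: 19+9-27=1; pred: 36+6-7=35
Step 8: prey: 1+0-1=0; pred: 35+0-7=28
Step 9: prey: 0+0-0=0; pred: 28+0-5=23
Step 10: prey: 0+0-0=0; pred: 23+0-4=19
Step 11: prey: 0+0-0=0; pred: 19+0-3=16
Step 12: prey: 0+0-0=0; pred: 16+0-3=13
Max prey = 67 at step 3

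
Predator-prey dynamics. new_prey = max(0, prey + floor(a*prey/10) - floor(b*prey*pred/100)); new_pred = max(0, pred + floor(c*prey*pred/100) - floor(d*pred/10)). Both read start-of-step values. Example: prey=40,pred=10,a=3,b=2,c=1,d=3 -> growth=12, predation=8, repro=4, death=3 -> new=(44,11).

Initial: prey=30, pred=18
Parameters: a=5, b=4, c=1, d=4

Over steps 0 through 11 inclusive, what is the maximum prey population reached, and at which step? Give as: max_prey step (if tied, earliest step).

Answer: 128 11

Derivation:
Step 1: prey: 30+15-21=24; pred: 18+5-7=16
Step 2: prey: 24+12-15=21; pred: 16+3-6=13
Step 3: prey: 21+10-10=21; pred: 13+2-5=10
Step 4: prey: 21+10-8=23; pred: 10+2-4=8
Step 5: prey: 23+11-7=27; pred: 8+1-3=6
Step 6: prey: 27+13-6=34; pred: 6+1-2=5
Step 7: prey: 34+17-6=45; pred: 5+1-2=4
Step 8: prey: 45+22-7=60; pred: 4+1-1=4
Step 9: prey: 60+30-9=81; pred: 4+2-1=5
Step 10: prey: 81+40-16=105; pred: 5+4-2=7
Step 11: prey: 105+52-29=128; pred: 7+7-2=12
Max prey = 128 at step 11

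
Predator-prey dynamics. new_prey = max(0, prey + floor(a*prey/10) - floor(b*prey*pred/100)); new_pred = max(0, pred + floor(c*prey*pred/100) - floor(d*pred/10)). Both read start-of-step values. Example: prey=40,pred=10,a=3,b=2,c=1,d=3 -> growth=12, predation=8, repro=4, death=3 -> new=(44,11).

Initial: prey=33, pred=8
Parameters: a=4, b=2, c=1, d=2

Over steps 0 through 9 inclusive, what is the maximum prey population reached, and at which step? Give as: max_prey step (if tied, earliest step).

Answer: 66 4

Derivation:
Step 1: prey: 33+13-5=41; pred: 8+2-1=9
Step 2: prey: 41+16-7=50; pred: 9+3-1=11
Step 3: prey: 50+20-11=59; pred: 11+5-2=14
Step 4: prey: 59+23-16=66; pred: 14+8-2=20
Step 5: prey: 66+26-26=66; pred: 20+13-4=29
Step 6: prey: 66+26-38=54; pred: 29+19-5=43
Step 7: prey: 54+21-46=29; pred: 43+23-8=58
Step 8: prey: 29+11-33=7; pred: 58+16-11=63
Step 9: prey: 7+2-8=1; pred: 63+4-12=55
Max prey = 66 at step 4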